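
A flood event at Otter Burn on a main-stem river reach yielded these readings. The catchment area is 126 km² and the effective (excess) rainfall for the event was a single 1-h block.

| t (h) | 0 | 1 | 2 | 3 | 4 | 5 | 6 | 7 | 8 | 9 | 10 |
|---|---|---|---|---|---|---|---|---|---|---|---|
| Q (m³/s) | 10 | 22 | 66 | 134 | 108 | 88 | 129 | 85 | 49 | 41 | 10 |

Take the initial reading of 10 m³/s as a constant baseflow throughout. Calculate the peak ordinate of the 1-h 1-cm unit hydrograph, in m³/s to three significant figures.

Direct runoff: 0.0, 12.0, 56.0, 124.0, 98.0, 78.0, 119.0, 75.0, 39.0, 31.0, 0.0 m³/s; ΣQ_DR = 632.0 m³/s, peak = 124.0 m³/s.
Runoff depth d = ΣQ_DR·Δt / A = 632.0 × 3600 / (126 km²) = 18.06 mm.
The 1-cm UH is the DRH scaled by (10 mm)/d, so U_p = 124.0 × 10/18.06 = 68.7 m³/s.

U_p ≈ 68.7 m³/s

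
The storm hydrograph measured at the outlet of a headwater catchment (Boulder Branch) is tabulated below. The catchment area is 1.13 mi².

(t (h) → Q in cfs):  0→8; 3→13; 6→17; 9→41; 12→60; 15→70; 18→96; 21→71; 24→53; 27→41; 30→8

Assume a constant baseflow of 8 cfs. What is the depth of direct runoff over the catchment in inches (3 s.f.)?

d ≈ 1.60 in

Direct runoff: 0.0, 5.0, 9.0, 33.0, 52.0, 62.0, 88.0, 63.0, 45.0, 33.0, 0.0 cfs; ΣQ_DR = 390.0 cfs.
V = ΣQ_DR · Δt = 390.0 × 10800 s = 4.212 × 10^6 ft³.
Over A = 1.13 mi², depth = V / A = 1.60 in.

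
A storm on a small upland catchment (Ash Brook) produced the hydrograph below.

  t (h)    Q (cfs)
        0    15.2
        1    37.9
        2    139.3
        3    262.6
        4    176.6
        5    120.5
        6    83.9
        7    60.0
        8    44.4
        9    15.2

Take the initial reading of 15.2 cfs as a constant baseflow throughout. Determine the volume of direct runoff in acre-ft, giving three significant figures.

Direct-runoff ordinates (Q − Q_b): 0.0, 22.7, 124.1, 247.4, 161.4, 105.3, 68.7, 44.8, 29.2, 0.0 cfs.
ΣQ_DR = 803.6 cfs.
With Δt = 1 h = 3600 s, V = ΣQ_DR · Δt = 803.6 × 3600 = 2.89 × 10^6 ft³ = 66.4 acre-ft.

V ≈ 66.4 acre-ft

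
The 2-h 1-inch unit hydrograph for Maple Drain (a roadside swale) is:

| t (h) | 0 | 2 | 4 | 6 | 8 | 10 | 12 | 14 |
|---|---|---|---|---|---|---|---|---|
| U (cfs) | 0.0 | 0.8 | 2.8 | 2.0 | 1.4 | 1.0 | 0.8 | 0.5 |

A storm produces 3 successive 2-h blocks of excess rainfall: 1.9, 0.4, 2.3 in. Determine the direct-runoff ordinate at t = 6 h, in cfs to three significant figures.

By discrete convolution, Q_j = Σ (P_i / 1 in) · U_{j−i}.
At t = 6 h (j=3): Q = (1.9/1)·2.0 + (0.4/1)·2.8 + (2.3/1)·0.8 = 6.76 cfs.

Q ≈ 6.76 cfs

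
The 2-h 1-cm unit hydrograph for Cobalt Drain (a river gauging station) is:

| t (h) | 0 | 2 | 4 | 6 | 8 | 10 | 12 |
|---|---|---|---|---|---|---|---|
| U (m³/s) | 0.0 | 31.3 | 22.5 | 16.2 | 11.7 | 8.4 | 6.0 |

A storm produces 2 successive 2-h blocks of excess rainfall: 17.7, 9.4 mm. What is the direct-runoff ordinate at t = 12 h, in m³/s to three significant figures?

Q ≈ 18.5 m³/s

By discrete convolution, Q_j = Σ (P_i / 10 mm) · U_{j−i}.
At t = 12 h (j=6): Q = (17.7/10)·6.0 + (9.4/10)·8.4 = 18.5 m³/s.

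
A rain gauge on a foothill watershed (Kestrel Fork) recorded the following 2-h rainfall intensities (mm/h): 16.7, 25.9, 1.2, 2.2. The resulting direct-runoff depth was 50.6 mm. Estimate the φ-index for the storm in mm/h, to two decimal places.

Only the 2 blocks with intensity above φ contribute runoff: 16.7, 25.9 mm/h.
Σ(I−φ)·Δt = d  ⇒  (16.7+25.9 − 2φ)·2 = 50.6
φ = (42.60 − 50.6/2) / 2 = 8.65 mm/h.

φ ≈ 8.65 mm/h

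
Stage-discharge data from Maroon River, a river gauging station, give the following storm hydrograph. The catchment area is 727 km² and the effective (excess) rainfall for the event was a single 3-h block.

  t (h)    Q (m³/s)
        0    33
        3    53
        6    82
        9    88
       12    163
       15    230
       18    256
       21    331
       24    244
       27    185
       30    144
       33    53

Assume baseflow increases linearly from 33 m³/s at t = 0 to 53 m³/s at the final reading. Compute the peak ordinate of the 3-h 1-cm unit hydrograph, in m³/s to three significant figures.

U_p ≈ 143 m³/s

Direct runoff: 0.00, 18.18, 45.36, 49.55, 122.73, 187.91, 212.09, 285.27, 196.45, 135.64, 92.82, 0.00 m³/s; ΣQ_DR = 1346 m³/s, peak = 285.27 m³/s.
Runoff depth d = ΣQ_DR·Δt / A = 1346 × 10800 / (727 km²) = 20.00 mm.
The 1-cm UH is the DRH scaled by (10 mm)/d, so U_p = 285.27 × 10/20.00 = 143 m³/s.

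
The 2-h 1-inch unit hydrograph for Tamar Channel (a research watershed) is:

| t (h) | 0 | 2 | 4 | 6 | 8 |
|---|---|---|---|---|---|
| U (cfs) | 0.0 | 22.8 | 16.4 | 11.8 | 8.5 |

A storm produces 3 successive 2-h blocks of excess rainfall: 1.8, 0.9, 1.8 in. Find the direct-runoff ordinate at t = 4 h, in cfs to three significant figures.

By discrete convolution, Q_j = Σ (P_i / 1 in) · U_{j−i}.
At t = 4 h (j=2): Q = (1.8/1)·16.4 + (0.9/1)·22.8 + (1.8/1)·0.0 = 50.0 cfs.

Q ≈ 50.0 cfs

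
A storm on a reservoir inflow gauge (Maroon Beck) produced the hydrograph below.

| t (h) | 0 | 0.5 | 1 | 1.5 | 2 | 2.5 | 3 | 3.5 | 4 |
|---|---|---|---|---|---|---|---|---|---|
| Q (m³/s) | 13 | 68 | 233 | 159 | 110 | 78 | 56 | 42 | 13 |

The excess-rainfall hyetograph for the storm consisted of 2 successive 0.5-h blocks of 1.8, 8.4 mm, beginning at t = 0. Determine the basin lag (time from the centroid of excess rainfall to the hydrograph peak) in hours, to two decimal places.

Centroid of excess rainfall: t_c = Σ P_i·t̄_i / ΣP_i = 0.6618 h (block centres at 0.25, 0.75 h).
Hydrograph peak occurs at t = 1 h, so basin lag t_L = 1 − 0.6618 = 0.34 h.

t_L ≈ 0.34 h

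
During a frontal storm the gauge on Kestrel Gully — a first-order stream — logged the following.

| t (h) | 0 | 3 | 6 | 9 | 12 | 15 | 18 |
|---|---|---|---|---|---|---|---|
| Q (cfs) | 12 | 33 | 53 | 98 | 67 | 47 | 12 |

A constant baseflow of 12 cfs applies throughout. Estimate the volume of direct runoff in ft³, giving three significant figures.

Direct-runoff ordinates (Q − Q_b): 0.0, 21.0, 41.0, 86.0, 55.0, 35.0, 0.0 cfs.
ΣQ_DR = 238.0 cfs.
With Δt = 3 h = 10800 s, V = ΣQ_DR · Δt = 238.0 × 10800 = 2.57 × 10^6 ft³.

V ≈ 2.57 × 10^6 ft³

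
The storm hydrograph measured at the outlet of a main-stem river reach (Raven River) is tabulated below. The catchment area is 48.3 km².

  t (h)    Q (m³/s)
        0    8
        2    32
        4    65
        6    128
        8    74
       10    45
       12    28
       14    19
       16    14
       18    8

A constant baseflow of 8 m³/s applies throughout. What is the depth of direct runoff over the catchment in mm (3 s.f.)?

Direct runoff: 0.0, 24.0, 57.0, 120.0, 66.0, 37.0, 20.0, 11.0, 6.0, 0.0 m³/s; ΣQ_DR = 341.0 m³/s.
V = ΣQ_DR · Δt = 341.0 × 7200 s = 2.455 × 10^6 m³.
Over A = 48.3 km², depth = V / A = 50.8 mm.

d ≈ 50.8 mm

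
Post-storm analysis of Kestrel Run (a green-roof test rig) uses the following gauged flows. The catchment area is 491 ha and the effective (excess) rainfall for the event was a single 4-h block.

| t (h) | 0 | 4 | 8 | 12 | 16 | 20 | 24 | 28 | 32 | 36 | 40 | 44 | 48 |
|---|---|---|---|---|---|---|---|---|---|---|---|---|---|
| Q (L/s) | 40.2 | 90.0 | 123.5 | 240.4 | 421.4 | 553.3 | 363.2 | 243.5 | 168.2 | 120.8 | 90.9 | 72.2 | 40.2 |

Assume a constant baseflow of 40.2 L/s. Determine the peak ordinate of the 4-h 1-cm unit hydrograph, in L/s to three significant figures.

Direct runoff: 0.0, 49.8, 83.3, 200.2, 381.2, 513.1, 323.0, 203.3, 128.0, 80.6, 50.7, 32.0, 0.0 L/s; ΣQ_DR = 2045 L/s, peak = 513.1 L/s.
Runoff depth d = ΣQ_DR·Δt / A = 2045 × 14400 / (491 ha) = 5.998 mm.
The 1-cm UH is the DRH scaled by (10 mm)/d, so U_p = 513.1 × 10/5.998 = 855 L/s.

U_p ≈ 855 L/s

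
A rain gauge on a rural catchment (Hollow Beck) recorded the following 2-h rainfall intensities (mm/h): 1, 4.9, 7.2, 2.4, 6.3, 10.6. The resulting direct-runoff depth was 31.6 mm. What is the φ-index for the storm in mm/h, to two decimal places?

Only the 4 blocks with intensity above φ contribute runoff: 4.9, 7.2, 6.3, 10.6 mm/h.
Σ(I−φ)·Δt = d  ⇒  (4.9+7.2+6.3+10.6 − 4φ)·2 = 31.6
φ = (29.00 − 31.6/2) / 4 = 3.30 mm/h.

φ ≈ 3.30 mm/h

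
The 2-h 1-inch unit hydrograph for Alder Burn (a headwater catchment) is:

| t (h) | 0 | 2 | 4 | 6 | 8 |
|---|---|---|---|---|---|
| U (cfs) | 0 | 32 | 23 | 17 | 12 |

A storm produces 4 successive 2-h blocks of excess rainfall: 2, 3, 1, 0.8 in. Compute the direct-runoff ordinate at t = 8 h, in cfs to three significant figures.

By discrete convolution, Q_j = Σ (P_i / 1 in) · U_{j−i}.
At t = 8 h (j=4): Q = (2/1)·12 + (3/1)·17 + (1/1)·23 + (0.8/1)·32 = 124 cfs.

Q ≈ 124 cfs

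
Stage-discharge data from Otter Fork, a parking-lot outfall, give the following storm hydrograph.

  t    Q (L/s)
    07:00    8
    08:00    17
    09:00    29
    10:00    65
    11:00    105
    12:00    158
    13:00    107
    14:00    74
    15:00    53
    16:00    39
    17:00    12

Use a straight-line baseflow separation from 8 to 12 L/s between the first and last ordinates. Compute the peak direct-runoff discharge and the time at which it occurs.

Subtracting baseflow gives direct-runoff ordinates: 0.00, 8.60, 20.20, 55.80, 95.40, 148.00, 96.60, 63.20, 41.80, 27.40, 0.00 L/s.
The maximum is 148.00 L/s, occurring at the reading for t = 12:00.

Q_p = 148.00 L/s at t = 12:00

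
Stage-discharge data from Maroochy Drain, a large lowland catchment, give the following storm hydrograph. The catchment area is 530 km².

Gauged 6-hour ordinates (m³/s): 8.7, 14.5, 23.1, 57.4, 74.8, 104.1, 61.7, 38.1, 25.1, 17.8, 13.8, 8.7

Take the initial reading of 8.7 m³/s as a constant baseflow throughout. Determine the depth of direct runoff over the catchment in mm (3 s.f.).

d ≈ 14.0 mm

Direct runoff: 0.0, 5.8, 14.4, 48.7, 66.1, 95.4, 53.0, 29.4, 16.4, 9.1, 5.1, 0.0 m³/s; ΣQ_DR = 343.4 m³/s.
V = ΣQ_DR · Δt = 343.4 × 21600 s = 7.417 × 10^6 m³.
Over A = 530 km², depth = V / A = 14.0 mm.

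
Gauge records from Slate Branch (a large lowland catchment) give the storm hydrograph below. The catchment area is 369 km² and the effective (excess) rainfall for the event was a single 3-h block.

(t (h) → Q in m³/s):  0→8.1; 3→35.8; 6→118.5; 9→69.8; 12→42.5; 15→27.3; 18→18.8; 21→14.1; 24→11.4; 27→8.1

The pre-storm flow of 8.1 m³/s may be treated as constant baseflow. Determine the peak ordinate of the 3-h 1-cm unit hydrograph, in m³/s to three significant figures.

Direct runoff: 0.0, 27.7, 110.4, 61.7, 34.4, 19.2, 10.7, 6.0, 3.3, 0.0 m³/s; ΣQ_DR = 273.4 m³/s, peak = 110.4 m³/s.
Runoff depth d = ΣQ_DR·Δt / A = 273.4 × 10800 / (369 km²) = 8.002 mm.
The 1-cm UH is the DRH scaled by (10 mm)/d, so U_p = 110.4 × 10/8.002 = 138 m³/s.

U_p ≈ 138 m³/s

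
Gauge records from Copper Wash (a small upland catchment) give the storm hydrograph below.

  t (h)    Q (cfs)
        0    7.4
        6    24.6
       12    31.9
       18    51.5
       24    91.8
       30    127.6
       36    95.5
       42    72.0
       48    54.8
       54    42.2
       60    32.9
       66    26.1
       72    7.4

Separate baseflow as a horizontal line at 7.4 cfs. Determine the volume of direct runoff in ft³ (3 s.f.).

Direct-runoff ordinates (Q − Q_b): 0.0, 17.2, 24.5, 44.1, 84.4, 120.2, 88.1, 64.6, 47.4, 34.8, 25.5, 18.7, 0.0 cfs.
ΣQ_DR = 569.5 cfs.
With Δt = 6 h = 21600 s, V = ΣQ_DR · Δt = 569.5 × 21600 = 1.23 × 10^7 ft³.

V ≈ 1.23 × 10^7 ft³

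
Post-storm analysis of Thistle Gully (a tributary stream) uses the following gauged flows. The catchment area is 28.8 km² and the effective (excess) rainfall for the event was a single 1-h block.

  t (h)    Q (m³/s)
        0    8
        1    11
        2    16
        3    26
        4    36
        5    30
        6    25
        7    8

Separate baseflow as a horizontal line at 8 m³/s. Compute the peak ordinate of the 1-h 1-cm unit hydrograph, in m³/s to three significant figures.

U_p ≈ 23.3 m³/s

Direct runoff: 0.0, 3.0, 8.0, 18.0, 28.0, 22.0, 17.0, 0.0 m³/s; ΣQ_DR = 96.00 m³/s, peak = 28.0 m³/s.
Runoff depth d = ΣQ_DR·Δt / A = 96.00 × 3600 / (28.8 km²) = 12.00 mm.
The 1-cm UH is the DRH scaled by (10 mm)/d, so U_p = 28.0 × 10/12.00 = 23.3 m³/s.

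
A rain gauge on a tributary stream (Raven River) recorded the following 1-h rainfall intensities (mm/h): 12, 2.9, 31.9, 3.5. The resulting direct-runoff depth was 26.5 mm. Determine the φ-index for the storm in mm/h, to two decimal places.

φ ≈ 8.70 mm/h

Only the 2 blocks with intensity above φ contribute runoff: 12, 31.9 mm/h.
Σ(I−φ)·Δt = d  ⇒  (12+31.9 − 2φ)·1 = 26.5
φ = (43.90 − 26.5/1) / 2 = 8.70 mm/h.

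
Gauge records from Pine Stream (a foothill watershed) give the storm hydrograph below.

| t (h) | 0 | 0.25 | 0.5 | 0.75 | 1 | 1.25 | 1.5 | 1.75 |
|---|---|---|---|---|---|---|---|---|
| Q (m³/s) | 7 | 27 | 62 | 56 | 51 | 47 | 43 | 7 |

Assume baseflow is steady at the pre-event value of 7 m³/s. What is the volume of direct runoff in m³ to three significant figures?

V ≈ 2.20 × 10^5 m³

Direct-runoff ordinates (Q − Q_b): 0.0, 20.0, 55.0, 49.0, 44.0, 40.0, 36.0, 0.0 m³/s.
ΣQ_DR = 244.0 m³/s.
With Δt = 0.25 h = 900 s, V = ΣQ_DR · Δt = 244.0 × 900 = 2.20 × 10^5 m³.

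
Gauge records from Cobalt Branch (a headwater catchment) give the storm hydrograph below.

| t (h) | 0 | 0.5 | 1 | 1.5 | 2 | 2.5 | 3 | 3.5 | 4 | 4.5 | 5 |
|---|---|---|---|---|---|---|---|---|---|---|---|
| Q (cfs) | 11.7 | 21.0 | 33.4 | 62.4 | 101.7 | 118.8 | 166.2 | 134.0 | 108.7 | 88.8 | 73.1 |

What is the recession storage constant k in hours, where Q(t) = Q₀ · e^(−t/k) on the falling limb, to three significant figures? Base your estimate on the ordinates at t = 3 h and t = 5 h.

On the falling limb, Q drops from 166.2 to 73.1 cfs between t = 3 h and t = 5 h (Δt = 2 h).
k = −Δt / ln(Q₂/Q₁) = −2 / ln(73.1/166.2) = 2.43 h.

k ≈ 2.43 h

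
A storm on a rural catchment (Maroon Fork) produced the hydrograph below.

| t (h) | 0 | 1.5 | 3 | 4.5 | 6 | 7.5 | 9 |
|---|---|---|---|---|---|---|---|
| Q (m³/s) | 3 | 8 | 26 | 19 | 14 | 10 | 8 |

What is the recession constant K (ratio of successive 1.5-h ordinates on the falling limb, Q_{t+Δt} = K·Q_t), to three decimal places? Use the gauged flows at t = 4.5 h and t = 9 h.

K ≈ 0.750

Using the recession-limb readings at t = 4.5 h and t = 9 h: Q falls from 19 to 8 m³/s over 3 intervals.
K = (Q₂/Q₁)^(1/3) = (8/19)^(1/3) = 0.750.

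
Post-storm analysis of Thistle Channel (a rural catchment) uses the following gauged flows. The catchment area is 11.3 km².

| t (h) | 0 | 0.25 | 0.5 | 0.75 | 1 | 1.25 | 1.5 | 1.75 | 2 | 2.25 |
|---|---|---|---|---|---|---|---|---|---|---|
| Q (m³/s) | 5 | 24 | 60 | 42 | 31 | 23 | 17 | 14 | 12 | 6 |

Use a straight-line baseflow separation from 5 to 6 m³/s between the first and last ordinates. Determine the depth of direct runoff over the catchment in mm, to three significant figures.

d ≈ 14.3 mm

Direct runoff: 0.00, 18.89, 54.78, 36.67, 25.56, 17.44, 11.33, 8.22, 6.11, 0.00 m³/s; ΣQ_DR = 179.0 m³/s.
V = ΣQ_DR · Δt = 179.0 × 900 s = 1.611 × 10^5 m³.
Over A = 11.3 km², depth = V / A = 14.3 mm.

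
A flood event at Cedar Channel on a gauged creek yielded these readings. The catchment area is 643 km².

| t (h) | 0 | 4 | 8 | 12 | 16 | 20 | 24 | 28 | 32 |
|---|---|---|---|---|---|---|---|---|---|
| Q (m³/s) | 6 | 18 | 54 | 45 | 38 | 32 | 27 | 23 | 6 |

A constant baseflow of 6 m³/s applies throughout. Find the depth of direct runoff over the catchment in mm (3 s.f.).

Direct runoff: 0.0, 12.0, 48.0, 39.0, 32.0, 26.0, 21.0, 17.0, 0.0 m³/s; ΣQ_DR = 195.0 m³/s.
V = ΣQ_DR · Δt = 195.0 × 14400 s = 2.808 × 10^6 m³.
Over A = 643 km², depth = V / A = 4.37 mm.

d ≈ 4.37 mm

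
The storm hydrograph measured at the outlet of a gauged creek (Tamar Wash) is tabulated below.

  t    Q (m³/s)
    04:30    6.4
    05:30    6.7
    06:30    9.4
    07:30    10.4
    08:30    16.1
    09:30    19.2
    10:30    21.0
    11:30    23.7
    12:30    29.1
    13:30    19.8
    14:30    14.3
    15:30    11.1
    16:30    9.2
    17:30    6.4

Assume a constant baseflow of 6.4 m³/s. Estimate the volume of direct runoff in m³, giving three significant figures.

V ≈ 4.08 × 10^5 m³

Direct-runoff ordinates (Q − Q_b): 0.0, 0.3, 3.0, 4.0, 9.7, 12.8, 14.6, 17.3, 22.7, 13.4, 7.9, 4.7, 2.8, 0.0 m³/s.
ΣQ_DR = 113.2 m³/s.
With Δt = 1 h = 3600 s, V = ΣQ_DR · Δt = 113.2 × 3600 = 4.08 × 10^5 m³.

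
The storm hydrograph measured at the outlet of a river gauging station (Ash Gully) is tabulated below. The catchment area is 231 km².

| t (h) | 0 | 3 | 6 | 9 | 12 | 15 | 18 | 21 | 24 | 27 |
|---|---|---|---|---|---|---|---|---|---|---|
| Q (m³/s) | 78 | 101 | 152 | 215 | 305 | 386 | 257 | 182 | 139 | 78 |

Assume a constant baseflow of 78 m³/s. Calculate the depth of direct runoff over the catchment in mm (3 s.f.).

Direct runoff: 0.0, 23.0, 74.0, 137.0, 227.0, 308.0, 179.0, 104.0, 61.0, 0.0 m³/s; ΣQ_DR = 1113 m³/s.
V = ΣQ_DR · Δt = 1113 × 10800 s = 1.202 × 10^7 m³.
Over A = 231 km², depth = V / A = 52.0 mm.

d ≈ 52.0 mm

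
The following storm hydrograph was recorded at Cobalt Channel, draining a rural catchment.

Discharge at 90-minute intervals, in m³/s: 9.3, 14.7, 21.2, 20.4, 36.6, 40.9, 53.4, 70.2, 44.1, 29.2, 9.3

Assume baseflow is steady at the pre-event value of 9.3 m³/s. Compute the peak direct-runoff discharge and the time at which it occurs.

Q_p = 60.9 m³/s at t = 10.5 h

Subtracting baseflow gives direct-runoff ordinates: 0.0, 5.4, 11.9, 11.1, 27.3, 31.6, 44.1, 60.9, 34.8, 19.9, 0.0 m³/s.
The maximum is 60.9 m³/s, occurring at the reading for t = 10.5 h.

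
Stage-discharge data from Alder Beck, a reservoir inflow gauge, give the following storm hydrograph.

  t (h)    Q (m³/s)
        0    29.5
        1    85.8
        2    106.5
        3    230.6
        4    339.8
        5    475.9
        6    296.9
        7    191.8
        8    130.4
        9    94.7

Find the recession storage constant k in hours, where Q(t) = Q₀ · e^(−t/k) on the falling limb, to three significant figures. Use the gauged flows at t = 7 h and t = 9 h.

k ≈ 2.83 h

On the falling limb, Q drops from 191.8 to 94.7 m³/s between t = 7 h and t = 9 h (Δt = 2 h).
k = −Δt / ln(Q₂/Q₁) = −2 / ln(94.7/191.8) = 2.83 h.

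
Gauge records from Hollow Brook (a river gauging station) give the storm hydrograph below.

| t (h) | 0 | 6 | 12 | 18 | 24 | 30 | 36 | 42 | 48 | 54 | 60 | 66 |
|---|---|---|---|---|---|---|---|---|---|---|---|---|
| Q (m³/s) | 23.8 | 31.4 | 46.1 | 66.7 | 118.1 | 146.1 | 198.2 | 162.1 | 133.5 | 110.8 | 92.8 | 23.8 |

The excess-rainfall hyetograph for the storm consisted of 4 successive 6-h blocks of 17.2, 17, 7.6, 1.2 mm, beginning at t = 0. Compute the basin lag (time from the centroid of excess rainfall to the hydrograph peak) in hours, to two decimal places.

Centroid of excess rainfall: t_c = Σ P_i·t̄_i / ΣP_i = 7.9953 h (block centres at 3, 9, 15, 21 h).
Hydrograph peak occurs at t = 36 h, so basin lag t_L = 36 − 7.9953 = 28.00 h.

t_L ≈ 28.00 h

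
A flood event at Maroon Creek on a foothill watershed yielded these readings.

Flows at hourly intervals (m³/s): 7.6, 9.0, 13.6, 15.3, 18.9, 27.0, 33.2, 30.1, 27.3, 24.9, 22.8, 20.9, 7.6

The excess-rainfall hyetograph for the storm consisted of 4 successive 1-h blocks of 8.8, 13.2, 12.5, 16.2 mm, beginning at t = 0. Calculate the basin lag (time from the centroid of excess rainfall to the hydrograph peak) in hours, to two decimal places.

Centroid of excess rainfall: t_c = Σ P_i·t̄_i / ΣP_i = 2.2120 h (block centres at 0.5, 1.5, 2.5, 3.5 h).
Hydrograph peak occurs at t = 6 h, so basin lag t_L = 6 − 2.2120 = 3.79 h.

t_L ≈ 3.79 h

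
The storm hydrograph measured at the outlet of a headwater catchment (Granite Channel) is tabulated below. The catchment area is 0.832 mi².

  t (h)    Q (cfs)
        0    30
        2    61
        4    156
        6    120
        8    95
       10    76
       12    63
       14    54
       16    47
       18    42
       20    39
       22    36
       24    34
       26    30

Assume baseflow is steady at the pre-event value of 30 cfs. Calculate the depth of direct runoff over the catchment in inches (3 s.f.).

d ≈ 1.72 in

Direct runoff: 0.0, 31.0, 126.0, 90.0, 65.0, 46.0, 33.0, 24.0, 17.0, 12.0, 9.0, 6.0, 4.0, 0.0 cfs; ΣQ_DR = 463.0 cfs.
V = ΣQ_DR · Δt = 463.0 × 7200 s = 3.334 × 10^6 ft³.
Over A = 0.832 mi², depth = V / A = 1.72 in.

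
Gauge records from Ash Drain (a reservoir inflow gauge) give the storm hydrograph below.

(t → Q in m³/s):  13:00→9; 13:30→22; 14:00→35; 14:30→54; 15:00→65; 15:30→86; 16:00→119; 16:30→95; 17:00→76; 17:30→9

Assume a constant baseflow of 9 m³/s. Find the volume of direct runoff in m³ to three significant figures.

Direct-runoff ordinates (Q − Q_b): 0.0, 13.0, 26.0, 45.0, 56.0, 77.0, 110.0, 86.0, 67.0, 0.0 m³/s.
ΣQ_DR = 480.0 m³/s.
With Δt = 0.5 h = 1800 s, V = ΣQ_DR · Δt = 480.0 × 1800 = 8.64 × 10^5 m³.

V ≈ 8.64 × 10^5 m³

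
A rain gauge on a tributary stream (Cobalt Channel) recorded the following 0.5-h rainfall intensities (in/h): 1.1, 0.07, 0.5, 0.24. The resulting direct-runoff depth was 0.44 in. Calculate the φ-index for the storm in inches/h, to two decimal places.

φ ≈ 0.36 in/h

Only the 2 blocks with intensity above φ contribute runoff: 1.1, 0.5 in/h.
Σ(I−φ)·Δt = d  ⇒  (1.1+0.5 − 2φ)·0.5 = 0.44
φ = (1.600 − 0.44/0.5) / 2 = 0.36 in/h.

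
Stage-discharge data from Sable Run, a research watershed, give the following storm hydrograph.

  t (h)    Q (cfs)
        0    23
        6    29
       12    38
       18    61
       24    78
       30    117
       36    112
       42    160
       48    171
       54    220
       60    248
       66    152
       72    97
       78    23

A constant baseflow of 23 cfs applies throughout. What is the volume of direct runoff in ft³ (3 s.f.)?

Direct-runoff ordinates (Q − Q_b): 0.0, 6.0, 15.0, 38.0, 55.0, 94.0, 89.0, 137.0, 148.0, 197.0, 225.0, 129.0, 74.0, 0.0 cfs.
ΣQ_DR = 1207 cfs.
With Δt = 6 h = 21600 s, V = ΣQ_DR · Δt = 1207 × 21600 = 2.61 × 10^7 ft³.

V ≈ 2.61 × 10^7 ft³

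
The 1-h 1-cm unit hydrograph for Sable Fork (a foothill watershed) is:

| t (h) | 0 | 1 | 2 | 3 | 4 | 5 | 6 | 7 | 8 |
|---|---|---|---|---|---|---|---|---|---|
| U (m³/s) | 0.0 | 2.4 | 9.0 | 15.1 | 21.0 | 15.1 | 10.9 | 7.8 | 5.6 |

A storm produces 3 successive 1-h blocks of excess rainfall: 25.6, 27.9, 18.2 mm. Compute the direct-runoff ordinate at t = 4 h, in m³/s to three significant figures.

By discrete convolution, Q_j = Σ (P_i / 10 mm) · U_{j−i}.
At t = 4 h (j=4): Q = (25.6/10)·21.0 + (27.9/10)·15.1 + (18.2/10)·9.0 = 112 m³/s.

Q ≈ 112 m³/s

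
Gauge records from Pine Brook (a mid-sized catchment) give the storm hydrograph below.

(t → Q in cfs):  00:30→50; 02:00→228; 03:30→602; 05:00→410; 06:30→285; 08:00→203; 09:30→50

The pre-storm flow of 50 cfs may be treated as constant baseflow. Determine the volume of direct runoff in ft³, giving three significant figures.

V ≈ 7.98 × 10^6 ft³

Direct-runoff ordinates (Q − Q_b): 0.0, 178.0, 552.0, 360.0, 235.0, 153.0, 0.0 cfs.
ΣQ_DR = 1478 cfs.
With Δt = 1.5 h = 5400 s, V = ΣQ_DR · Δt = 1478 × 5400 = 7.98 × 10^6 ft³.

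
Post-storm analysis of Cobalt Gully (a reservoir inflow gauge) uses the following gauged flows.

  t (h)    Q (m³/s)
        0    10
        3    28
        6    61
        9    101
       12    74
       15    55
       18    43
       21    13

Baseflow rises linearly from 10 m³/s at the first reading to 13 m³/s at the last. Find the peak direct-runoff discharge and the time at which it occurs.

Subtracting baseflow gives direct-runoff ordinates: 0.00, 17.57, 50.14, 89.71, 62.29, 42.86, 30.43, 0.00 m³/s.
The maximum is 89.71 m³/s, occurring at the reading for t = 9 h.

Q_p = 89.71 m³/s at t = 9 h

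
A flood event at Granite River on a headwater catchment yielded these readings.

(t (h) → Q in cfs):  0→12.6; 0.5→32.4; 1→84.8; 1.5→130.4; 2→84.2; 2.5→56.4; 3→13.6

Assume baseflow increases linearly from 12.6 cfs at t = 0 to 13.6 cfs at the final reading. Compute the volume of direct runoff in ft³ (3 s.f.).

V ≈ 5.81 × 10^5 ft³

Direct-runoff ordinates (Q − Q_b): 0.00, 19.63, 71.87, 117.30, 70.93, 42.97, 0.00 cfs.
ΣQ_DR = 322.7 cfs.
With Δt = 0.5 h = 1800 s, V = ΣQ_DR · Δt = 322.7 × 1800 = 5.81 × 10^5 ft³.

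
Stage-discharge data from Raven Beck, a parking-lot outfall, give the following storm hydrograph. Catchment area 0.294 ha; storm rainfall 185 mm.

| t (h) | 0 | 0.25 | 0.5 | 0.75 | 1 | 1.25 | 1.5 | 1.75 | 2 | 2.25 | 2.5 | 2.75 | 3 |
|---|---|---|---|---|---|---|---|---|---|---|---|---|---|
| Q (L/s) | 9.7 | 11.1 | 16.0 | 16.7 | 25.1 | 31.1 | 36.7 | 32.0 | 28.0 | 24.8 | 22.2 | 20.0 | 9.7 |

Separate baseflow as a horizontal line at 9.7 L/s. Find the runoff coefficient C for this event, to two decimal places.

ΣQ_DR = 157.0 L/s; V = ΣQ_DR·Δt = 1.413 × 10^5 L.
Runoff depth d = V / A = 48.06 mm.
C = d / P = 48.06 / 185 = 0.26.

C ≈ 0.26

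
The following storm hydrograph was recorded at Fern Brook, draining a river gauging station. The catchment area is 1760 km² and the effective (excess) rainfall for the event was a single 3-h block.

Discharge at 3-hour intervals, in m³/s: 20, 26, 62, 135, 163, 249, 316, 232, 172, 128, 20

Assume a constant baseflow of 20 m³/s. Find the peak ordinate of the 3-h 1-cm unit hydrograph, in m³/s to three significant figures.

Direct runoff: 0.0, 6.0, 42.0, 115.0, 143.0, 229.0, 296.0, 212.0, 152.0, 108.0, 0.0 m³/s; ΣQ_DR = 1303 m³/s, peak = 296.0 m³/s.
Runoff depth d = ΣQ_DR·Δt / A = 1303 × 10800 / (1760 km²) = 7.996 mm.
The 1-cm UH is the DRH scaled by (10 mm)/d, so U_p = 296.0 × 10/7.996 = 370 m³/s.

U_p ≈ 370 m³/s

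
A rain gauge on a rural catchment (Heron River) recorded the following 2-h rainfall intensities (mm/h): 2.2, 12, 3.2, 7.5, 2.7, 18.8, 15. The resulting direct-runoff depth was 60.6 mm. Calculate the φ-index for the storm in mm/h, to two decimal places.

Only the 4 blocks with intensity above φ contribute runoff: 12, 7.5, 18.8, 15 mm/h.
Σ(I−φ)·Δt = d  ⇒  (12+7.5+18.8+15 − 4φ)·2 = 60.6
φ = (53.30 − 60.6/2) / 4 = 5.75 mm/h.

φ ≈ 5.75 mm/h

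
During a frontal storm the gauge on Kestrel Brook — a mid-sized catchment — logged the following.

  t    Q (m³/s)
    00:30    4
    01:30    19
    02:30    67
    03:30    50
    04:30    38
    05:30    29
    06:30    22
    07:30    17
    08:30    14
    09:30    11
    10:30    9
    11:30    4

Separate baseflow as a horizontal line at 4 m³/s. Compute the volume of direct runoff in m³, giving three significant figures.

V ≈ 8.50 × 10^5 m³

Direct-runoff ordinates (Q − Q_b): 0.0, 15.0, 63.0, 46.0, 34.0, 25.0, 18.0, 13.0, 10.0, 7.0, 5.0, 0.0 m³/s.
ΣQ_DR = 236.0 m³/s.
With Δt = 1 h = 3600 s, V = ΣQ_DR · Δt = 236.0 × 3600 = 8.50 × 10^5 m³.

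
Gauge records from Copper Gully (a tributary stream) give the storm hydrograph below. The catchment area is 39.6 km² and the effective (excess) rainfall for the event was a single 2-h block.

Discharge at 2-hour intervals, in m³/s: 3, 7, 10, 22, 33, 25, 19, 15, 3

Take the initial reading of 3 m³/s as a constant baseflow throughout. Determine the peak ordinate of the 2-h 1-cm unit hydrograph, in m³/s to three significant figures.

Direct runoff: 0.0, 4.0, 7.0, 19.0, 30.0, 22.0, 16.0, 12.0, 0.0 m³/s; ΣQ_DR = 110.0 m³/s, peak = 30.0 m³/s.
Runoff depth d = ΣQ_DR·Δt / A = 110.0 × 7200 / (39.6 km²) = 20.00 mm.
The 1-cm UH is the DRH scaled by (10 mm)/d, so U_p = 30.0 × 10/20.00 = 15.0 m³/s.

U_p ≈ 15.0 m³/s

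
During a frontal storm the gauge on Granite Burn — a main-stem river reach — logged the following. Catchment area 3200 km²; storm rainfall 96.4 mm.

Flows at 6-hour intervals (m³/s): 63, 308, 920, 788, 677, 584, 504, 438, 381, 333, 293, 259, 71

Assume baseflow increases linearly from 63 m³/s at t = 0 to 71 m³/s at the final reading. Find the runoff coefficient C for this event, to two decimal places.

ΣQ_DR = 4748 m³/s; V = ΣQ_DR·Δt = 1.026 × 10^8 m³.
Runoff depth d = V / A = 32.05 mm.
C = d / P = 32.05 / 96.4 = 0.33.

C ≈ 0.33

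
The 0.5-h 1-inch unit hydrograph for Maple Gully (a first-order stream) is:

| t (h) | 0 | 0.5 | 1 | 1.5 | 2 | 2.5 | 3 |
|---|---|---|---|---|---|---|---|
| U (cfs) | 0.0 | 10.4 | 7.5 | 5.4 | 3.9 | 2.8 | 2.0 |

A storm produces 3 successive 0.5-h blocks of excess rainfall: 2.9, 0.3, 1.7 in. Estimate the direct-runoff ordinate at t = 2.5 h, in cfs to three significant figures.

By discrete convolution, Q_j = Σ (P_i / 1 in) · U_{j−i}.
At t = 2.5 h (j=5): Q = (2.9/1)·2.8 + (0.3/1)·3.9 + (1.7/1)·5.4 = 18.5 cfs.

Q ≈ 18.5 cfs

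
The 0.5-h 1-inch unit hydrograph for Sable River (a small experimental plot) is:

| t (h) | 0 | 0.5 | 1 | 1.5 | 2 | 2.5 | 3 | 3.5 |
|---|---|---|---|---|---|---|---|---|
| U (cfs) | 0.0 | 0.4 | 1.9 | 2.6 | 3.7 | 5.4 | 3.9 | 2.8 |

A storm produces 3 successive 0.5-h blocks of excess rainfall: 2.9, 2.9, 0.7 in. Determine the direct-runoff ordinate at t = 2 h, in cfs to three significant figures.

By discrete convolution, Q_j = Σ (P_i / 1 in) · U_{j−i}.
At t = 2 h (j=4): Q = (2.9/1)·3.7 + (2.9/1)·2.6 + (0.7/1)·1.9 = 19.6 cfs.

Q ≈ 19.6 cfs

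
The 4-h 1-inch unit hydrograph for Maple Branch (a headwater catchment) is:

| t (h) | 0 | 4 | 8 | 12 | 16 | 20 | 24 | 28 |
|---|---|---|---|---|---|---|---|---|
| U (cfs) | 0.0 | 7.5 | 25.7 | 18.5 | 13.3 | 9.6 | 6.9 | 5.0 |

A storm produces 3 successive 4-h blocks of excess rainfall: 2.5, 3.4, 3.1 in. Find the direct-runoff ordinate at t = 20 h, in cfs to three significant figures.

Q ≈ 127 cfs

By discrete convolution, Q_j = Σ (P_i / 1 in) · U_{j−i}.
At t = 20 h (j=5): Q = (2.5/1)·9.6 + (3.4/1)·13.3 + (3.1/1)·18.5 = 127 cfs.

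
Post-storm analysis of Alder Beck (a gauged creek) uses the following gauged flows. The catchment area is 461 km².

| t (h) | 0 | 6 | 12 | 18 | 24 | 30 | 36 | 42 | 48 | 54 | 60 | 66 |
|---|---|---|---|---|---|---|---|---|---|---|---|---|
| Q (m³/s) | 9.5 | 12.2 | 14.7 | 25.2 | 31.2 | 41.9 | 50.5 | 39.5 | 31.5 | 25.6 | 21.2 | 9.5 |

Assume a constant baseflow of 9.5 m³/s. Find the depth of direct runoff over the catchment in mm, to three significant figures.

d ≈ 9.30 mm

Direct runoff: 0.0, 2.7, 5.2, 15.7, 21.7, 32.4, 41.0, 30.0, 22.0, 16.1, 11.7, 0.0 m³/s; ΣQ_DR = 198.5 m³/s.
V = ΣQ_DR · Δt = 198.5 × 21600 s = 4.288 × 10^6 m³.
Over A = 461 km², depth = V / A = 9.30 mm.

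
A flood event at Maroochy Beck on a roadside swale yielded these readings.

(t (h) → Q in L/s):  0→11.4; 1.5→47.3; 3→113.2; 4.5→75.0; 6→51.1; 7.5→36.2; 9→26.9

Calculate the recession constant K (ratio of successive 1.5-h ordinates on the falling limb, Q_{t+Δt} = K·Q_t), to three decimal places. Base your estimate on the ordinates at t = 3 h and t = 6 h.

Using the recession-limb readings at t = 3 h and t = 6 h: Q falls from 113.2 to 51.1 L/s over 2 intervals.
K = (Q₂/Q₁)^(1/2) = (51.1/113.2)^(1/2) = 0.672.

K ≈ 0.672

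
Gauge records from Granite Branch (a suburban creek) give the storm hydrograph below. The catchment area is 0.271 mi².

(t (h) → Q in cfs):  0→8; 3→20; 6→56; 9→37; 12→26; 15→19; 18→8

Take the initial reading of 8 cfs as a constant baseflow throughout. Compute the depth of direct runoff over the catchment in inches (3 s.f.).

Direct runoff: 0.0, 12.0, 48.0, 29.0, 18.0, 11.0, 0.0 cfs; ΣQ_DR = 118.0 cfs.
V = ΣQ_DR · Δt = 118.0 × 10800 s = 1.274 × 10^6 ft³.
Over A = 0.271 mi², depth = V / A = 2.02 in.

d ≈ 2.02 in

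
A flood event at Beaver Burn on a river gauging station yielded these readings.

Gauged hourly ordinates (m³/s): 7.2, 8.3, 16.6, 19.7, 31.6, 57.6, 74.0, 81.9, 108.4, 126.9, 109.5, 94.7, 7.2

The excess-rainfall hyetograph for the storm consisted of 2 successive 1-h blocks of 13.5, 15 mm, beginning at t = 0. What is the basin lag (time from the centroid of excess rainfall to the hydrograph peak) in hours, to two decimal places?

Centroid of excess rainfall: t_c = Σ P_i·t̄_i / ΣP_i = 1.0263 h (block centres at 0.5, 1.5 h).
Hydrograph peak occurs at t = 9 h, so basin lag t_L = 9 − 1.0263 = 7.97 h.

t_L ≈ 7.97 h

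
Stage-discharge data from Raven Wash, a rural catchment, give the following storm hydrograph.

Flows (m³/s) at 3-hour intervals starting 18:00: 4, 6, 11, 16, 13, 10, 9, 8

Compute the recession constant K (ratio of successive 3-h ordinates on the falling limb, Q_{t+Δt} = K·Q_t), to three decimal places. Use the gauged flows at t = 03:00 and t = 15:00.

Using the recession-limb readings at t = 03:00 and t = 15:00: Q falls from 16 to 8 m³/s over 4 intervals.
K = (Q₂/Q₁)^(1/4) = (8/16)^(1/4) = 0.841.

K ≈ 0.841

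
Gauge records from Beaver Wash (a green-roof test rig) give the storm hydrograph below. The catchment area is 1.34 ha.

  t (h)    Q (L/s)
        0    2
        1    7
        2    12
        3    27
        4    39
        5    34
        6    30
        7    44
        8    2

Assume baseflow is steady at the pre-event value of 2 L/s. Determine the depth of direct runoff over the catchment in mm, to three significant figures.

Direct runoff: 0.0, 5.0, 10.0, 25.0, 37.0, 32.0, 28.0, 42.0, 0.0 L/s; ΣQ_DR = 179.0 L/s.
V = ΣQ_DR · Δt = 179.0 × 3600 s = 6.444 × 10^5 L.
Over A = 1.34 ha, depth = V / A = 48.1 mm.

d ≈ 48.1 mm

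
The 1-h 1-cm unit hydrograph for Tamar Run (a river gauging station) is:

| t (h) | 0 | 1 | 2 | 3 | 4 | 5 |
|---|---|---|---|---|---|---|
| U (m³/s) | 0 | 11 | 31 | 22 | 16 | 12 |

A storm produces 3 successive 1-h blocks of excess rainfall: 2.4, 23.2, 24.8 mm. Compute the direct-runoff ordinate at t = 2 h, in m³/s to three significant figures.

Q ≈ 33.0 m³/s

By discrete convolution, Q_j = Σ (P_i / 10 mm) · U_{j−i}.
At t = 2 h (j=2): Q = (2.4/10)·31 + (23.2/10)·11 + (24.8/10)·0 = 33.0 m³/s.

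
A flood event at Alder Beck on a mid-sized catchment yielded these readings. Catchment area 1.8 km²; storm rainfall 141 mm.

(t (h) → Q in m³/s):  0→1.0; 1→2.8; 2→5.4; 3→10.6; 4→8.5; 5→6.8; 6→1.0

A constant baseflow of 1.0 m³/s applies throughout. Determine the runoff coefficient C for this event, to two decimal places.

ΣQ_DR = 29.10 m³/s; V = ΣQ_DR·Δt = 1.048 × 10^5 m³.
Runoff depth d = V / A = 58.20 mm.
C = d / P = 58.20 / 141 = 0.41.

C ≈ 0.41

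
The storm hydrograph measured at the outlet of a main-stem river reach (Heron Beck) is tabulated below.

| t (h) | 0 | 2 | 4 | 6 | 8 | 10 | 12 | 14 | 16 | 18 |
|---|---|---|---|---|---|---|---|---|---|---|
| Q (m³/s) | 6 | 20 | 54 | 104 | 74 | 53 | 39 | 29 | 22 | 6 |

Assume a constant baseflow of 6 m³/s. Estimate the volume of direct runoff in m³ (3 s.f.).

V ≈ 2.50 × 10^6 m³

Direct-runoff ordinates (Q − Q_b): 0.0, 14.0, 48.0, 98.0, 68.0, 47.0, 33.0, 23.0, 16.0, 0.0 m³/s.
ΣQ_DR = 347.0 m³/s.
With Δt = 2 h = 7200 s, V = ΣQ_DR · Δt = 347.0 × 7200 = 2.50 × 10^6 m³.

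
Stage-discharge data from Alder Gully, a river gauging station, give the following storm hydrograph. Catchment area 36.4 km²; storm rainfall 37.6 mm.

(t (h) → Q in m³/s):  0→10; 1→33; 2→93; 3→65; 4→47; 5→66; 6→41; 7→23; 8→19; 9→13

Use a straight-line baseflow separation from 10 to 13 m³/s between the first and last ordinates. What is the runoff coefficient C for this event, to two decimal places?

ΣQ_DR = 295.0 m³/s; V = ΣQ_DR·Δt = 1.062 × 10^6 m³.
Runoff depth d = V / A = 29.18 mm.
C = d / P = 29.18 / 37.6 = 0.78.

C ≈ 0.78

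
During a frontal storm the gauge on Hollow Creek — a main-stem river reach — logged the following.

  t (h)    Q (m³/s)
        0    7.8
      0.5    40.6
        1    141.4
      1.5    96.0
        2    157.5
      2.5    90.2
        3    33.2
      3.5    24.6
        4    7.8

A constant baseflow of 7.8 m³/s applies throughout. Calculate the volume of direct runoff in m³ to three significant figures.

Direct-runoff ordinates (Q − Q_b): 0.0, 32.8, 133.6, 88.2, 149.7, 82.4, 25.4, 16.8, 0.0 m³/s.
ΣQ_DR = 528.9 m³/s.
With Δt = 0.5 h = 1800 s, V = ΣQ_DR · Δt = 528.9 × 1800 = 9.52 × 10^5 m³.

V ≈ 9.52 × 10^5 m³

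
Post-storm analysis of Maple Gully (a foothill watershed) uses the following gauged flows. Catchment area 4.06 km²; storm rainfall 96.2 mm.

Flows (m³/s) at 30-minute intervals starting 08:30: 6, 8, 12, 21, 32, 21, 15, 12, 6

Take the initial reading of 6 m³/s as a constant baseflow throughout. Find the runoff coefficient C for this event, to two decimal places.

ΣQ_DR = 79.00 m³/s; V = ΣQ_DR·Δt = 1.422 × 10^5 m³.
Runoff depth d = V / A = 35.02 mm.
C = d / P = 35.02 / 96.2 = 0.36.

C ≈ 0.36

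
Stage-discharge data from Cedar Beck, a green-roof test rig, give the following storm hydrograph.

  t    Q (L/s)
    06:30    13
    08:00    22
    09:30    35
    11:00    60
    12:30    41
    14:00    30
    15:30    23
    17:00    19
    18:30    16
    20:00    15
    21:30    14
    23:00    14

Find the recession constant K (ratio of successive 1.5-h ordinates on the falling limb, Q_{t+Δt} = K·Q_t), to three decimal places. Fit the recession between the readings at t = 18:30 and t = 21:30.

Using the recession-limb readings at t = 18:30 and t = 21:30: Q falls from 16 to 14 L/s over 2 intervals.
K = (Q₂/Q₁)^(1/2) = (14/16)^(1/2) = 0.935.

K ≈ 0.935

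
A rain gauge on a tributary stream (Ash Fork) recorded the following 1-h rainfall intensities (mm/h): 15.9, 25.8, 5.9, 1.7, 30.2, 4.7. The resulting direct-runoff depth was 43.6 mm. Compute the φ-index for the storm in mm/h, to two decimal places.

Only the 3 blocks with intensity above φ contribute runoff: 15.9, 25.8, 30.2 mm/h.
Σ(I−φ)·Δt = d  ⇒  (15.9+25.8+30.2 − 3φ)·1 = 43.6
φ = (71.90 − 43.6/1) / 3 = 9.43 mm/h.

φ ≈ 9.43 mm/h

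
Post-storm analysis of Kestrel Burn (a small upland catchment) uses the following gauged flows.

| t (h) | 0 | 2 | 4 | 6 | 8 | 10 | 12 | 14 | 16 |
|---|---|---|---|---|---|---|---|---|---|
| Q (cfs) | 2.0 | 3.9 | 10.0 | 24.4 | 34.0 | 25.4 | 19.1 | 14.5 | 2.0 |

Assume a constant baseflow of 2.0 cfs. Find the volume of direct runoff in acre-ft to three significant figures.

V ≈ 19.4 acre-ft

Direct-runoff ordinates (Q − Q_b): 0.0, 1.9, 8.0, 22.4, 32.0, 23.4, 17.1, 12.5, 0.0 cfs.
ΣQ_DR = 117.3 cfs.
With Δt = 2 h = 7200 s, V = ΣQ_DR · Δt = 117.3 × 7200 = 8.45 × 10^5 ft³ = 19.4 acre-ft.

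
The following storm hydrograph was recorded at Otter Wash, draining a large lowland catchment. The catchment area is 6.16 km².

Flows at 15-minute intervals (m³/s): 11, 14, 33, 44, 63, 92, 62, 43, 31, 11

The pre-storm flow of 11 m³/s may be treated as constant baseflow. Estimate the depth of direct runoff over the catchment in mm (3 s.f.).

Direct runoff: 0.0, 3.0, 22.0, 33.0, 52.0, 81.0, 51.0, 32.0, 20.0, 0.0 m³/s; ΣQ_DR = 294.0 m³/s.
V = ΣQ_DR · Δt = 294.0 × 900 s = 2.646 × 10^5 m³.
Over A = 6.16 km², depth = V / A = 43.0 mm.

d ≈ 43.0 mm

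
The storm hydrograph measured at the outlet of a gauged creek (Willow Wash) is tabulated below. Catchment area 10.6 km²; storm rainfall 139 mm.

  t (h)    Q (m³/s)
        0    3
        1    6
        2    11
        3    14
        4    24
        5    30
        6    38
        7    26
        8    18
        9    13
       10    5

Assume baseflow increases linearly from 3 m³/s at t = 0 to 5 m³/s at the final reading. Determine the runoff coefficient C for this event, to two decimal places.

C ≈ 0.35

ΣQ_DR = 144.0 m³/s; V = ΣQ_DR·Δt = 5.184 × 10^5 m³.
Runoff depth d = V / A = 48.91 mm.
C = d / P = 48.91 / 139 = 0.35.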